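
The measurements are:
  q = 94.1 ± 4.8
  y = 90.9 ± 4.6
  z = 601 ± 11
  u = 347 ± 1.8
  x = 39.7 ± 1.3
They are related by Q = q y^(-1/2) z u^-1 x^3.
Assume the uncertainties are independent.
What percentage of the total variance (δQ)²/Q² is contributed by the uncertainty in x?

72.8%

(δQ/Q)² = (1·δq/q)² + (−½·δy/y)² + (1·δz/z)² + (-1·δu/u)² + (3·δx/x)²
  q term: (1×0.0510)² = 0.00260
  y term: (-0.5×0.0506)² = 0.000640
  z term: (1×0.0183)² = 0.000335
  u term: (-1×0.00519)² = 2.69e-05
  x term: (3×0.0327)² = 0.00965
Total = 0.0133. Share from x = 0.00965/0.0133 = 0.728.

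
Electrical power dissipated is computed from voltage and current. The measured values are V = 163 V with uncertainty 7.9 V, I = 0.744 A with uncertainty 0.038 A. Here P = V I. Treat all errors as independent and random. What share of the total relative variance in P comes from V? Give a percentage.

47.4%

(δP/P)² = (1·δV/V)² + (1·δI/I)²
  V term: (1×0.0485)² = 0.00235
  I term: (1×0.0511)² = 0.00261
Total = 0.00496. Share from V = 0.00235/0.00496 = 0.474.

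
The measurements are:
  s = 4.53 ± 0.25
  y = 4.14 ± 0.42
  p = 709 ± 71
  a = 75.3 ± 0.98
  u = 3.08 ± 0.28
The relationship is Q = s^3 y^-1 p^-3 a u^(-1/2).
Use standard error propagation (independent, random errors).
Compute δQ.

9.75e-07

Since Q is a product/quotient, work with relative uncertainties:
  (3·δs/s)² = (3×0.0552)² = 0.0274;  (-1·δy/y)² = (-1×0.101)² = 0.0103;  (-3·δp/p)² = (-3×0.100)² = 0.0903;  (1·δa/a)² = (1×0.0130)² = 0.000169;  (−½·δu/u)² = (-0.5×0.0909)² = 0.00207
δQ/Q = √(0.130) = 0.361
Q = 2.7e-06, so δQ = 0.361 × 2.7e-06 = 9.75e-07.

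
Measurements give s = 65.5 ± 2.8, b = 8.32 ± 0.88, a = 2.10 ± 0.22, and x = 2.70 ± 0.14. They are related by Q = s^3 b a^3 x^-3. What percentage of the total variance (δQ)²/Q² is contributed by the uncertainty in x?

16.1%

(δQ/Q)² = (3·δs/s)² + (1·δb/b)² + (3·δa/a)² + (-3·δx/x)²
  s term: (3×0.0427)² = 0.0164
  b term: (1×0.106)² = 0.0112
  a term: (3×0.105)² = 0.0988
  x term: (-3×0.0519)² = 0.0242
Total = 0.151. Share from x = 0.0242/0.151 = 0.161.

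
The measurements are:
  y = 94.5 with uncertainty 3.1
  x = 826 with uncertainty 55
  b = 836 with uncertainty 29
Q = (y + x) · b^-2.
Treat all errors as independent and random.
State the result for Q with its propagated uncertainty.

Let u = y + x = 920. δu = √(δy² + δx²) = √(9.61 + 3020) = 55.1, so δu/u = 0.0598.
Q is then a monomial in u, b:
δQ/Q = √((δu/u)² + (-2·δb/b)²) = √(0.00358 + 0.00481) = 0.0916
Q = 0.00132, so δQ = 0.0916 × 0.00132 = 0.000121.

0.00132 ± 0.000121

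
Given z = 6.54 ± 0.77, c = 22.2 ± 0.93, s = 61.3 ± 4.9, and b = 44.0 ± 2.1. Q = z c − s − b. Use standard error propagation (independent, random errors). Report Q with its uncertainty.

Let p = z·c = 145. δp/p = √((1·δz/z)² + (1·δc/c)²) = √(0.0139 + 0.00175) = 0.125, so δp = 18.1.
Q = p − s − b: δQ = √(δp² + δs² + δb²) = √(329 + 24.0 + 4.41) = 18.9
Q = 39.9.

39.9 ± 18.9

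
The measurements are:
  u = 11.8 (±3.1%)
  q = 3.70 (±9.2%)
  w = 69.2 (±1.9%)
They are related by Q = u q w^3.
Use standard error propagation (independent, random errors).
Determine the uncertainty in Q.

1.63e+06

Products/powers → add relative errors in quadrature, weighted by exponent:
  (1·δu/u)² = (1×0.0310)² = 0.000961;  (1·δq/q)² = (1×0.0920)² = 0.00846;  (3·δw/w)² = (3×0.0190)² = 0.00325
δQ/Q = √(0.0127) = 0.113
Q = 1.45e+07, so δQ = 0.113 × 1.45e+07 = 1.63e+06.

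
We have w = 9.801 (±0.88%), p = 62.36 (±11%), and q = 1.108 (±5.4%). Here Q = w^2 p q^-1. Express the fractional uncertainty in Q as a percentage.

Products/powers → add relative errors in quadrature, weighted by exponent:
  (2·δw/w)² = (2×0.00880)² = 0.000310;  (1·δp/p)² = (1×0.110)² = 0.0121;  (-1·δq/q)² = (-1×0.0540)² = 0.00292
δQ/Q = √(0.0153) = 0.124

12.4%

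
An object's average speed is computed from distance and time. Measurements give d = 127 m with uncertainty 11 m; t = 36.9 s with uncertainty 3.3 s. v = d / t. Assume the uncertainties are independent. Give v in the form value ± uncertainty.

Since v is a product/quotient, work with relative uncertainties:
  (1·δd/d)² = (1×0.0866)² = 0.00750;  (-1·δt/t)² = (-1×0.0894)² = 0.00800
δv/v = √(0.0155) = 0.124
v = 3.44 m/s, so δv = 0.124 × 3.44 = 0.428 m/s.

3.44 ± 0.428 m/s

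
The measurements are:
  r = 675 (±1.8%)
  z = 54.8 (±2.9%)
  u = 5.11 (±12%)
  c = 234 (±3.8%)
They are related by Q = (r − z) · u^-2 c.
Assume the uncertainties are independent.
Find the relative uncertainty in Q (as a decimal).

Let w = r − z = 620. δw = √(δr² + δz²) = √(148 + 2.53) = 12.3, so δw/w = 0.0198.
Q is then a monomial in w, u, c:
δQ/Q = √((δw/w)² + (-2·δu/u)² + (1·δc/c)²) = √(0.000390 + 0.0576 + 0.00144) = 0.244

0.244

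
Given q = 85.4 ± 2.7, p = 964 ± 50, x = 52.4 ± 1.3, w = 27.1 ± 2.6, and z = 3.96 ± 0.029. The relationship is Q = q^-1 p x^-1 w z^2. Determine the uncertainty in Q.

For a monomial Q ∝ q^-1, p, x^-1, w, z^2, fractional errors add in quadrature:
  (-1·δq/q)² = (-1×0.0316)² = 0.001000;  (1·δp/p)² = (1×0.0519)² = 0.00269;  (-1·δx/x)² = (-1×0.0248)² = 0.000615;  (1·δw/w)² = (1×0.0959)² = 0.00920;  (2·δz/z)² = (2×0.00732)² = 0.000215
δQ/Q = √(0.0137) = 0.117
Q = 91.5, so δQ = 0.117 × 91.5 = 10.7.

10.7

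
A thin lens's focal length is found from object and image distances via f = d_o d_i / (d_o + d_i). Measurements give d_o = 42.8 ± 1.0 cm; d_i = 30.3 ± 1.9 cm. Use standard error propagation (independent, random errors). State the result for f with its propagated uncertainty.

∂f/∂d_o = (d_i/(d_o+d_i))² = 0.172;  ∂f/∂d_i = (d_o/(d_o+d_i))² = 0.343
δf = √((∂f/∂d_o · δd_o)² + (∂f/∂d_i · δd_i)²) = √(0.0295 + 0.424) = 0.674 cm
f = 17.7 cm.

17.7 ± 0.674 cm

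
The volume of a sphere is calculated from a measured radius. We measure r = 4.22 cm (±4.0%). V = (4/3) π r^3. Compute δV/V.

0.120

V ∝ r^3, so δV/V = |3| · δr/r = 3 × 0.0400 = 0.120.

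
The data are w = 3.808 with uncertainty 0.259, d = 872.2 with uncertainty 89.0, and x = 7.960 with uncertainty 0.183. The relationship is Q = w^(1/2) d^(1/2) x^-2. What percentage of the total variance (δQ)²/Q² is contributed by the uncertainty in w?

19.7%

(δQ/Q)² = (½·δw/w)² + (½·δd/d)² + (-2·δx/x)²
  w term: (0.5×0.0680)² = 0.00116
  d term: (0.5×0.102)² = 0.00260
  x term: (-2×0.0230)² = 0.00211
Total = 0.00587. Share from w = 0.00116/0.00587 = 0.197.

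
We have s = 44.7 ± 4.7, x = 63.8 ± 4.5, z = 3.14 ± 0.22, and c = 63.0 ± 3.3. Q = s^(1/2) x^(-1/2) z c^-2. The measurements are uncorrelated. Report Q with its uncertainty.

(6.62 ± 0.934) × 10^-4

Each factor contributes (exponent × relative error)² to (δQ/Q)²:
  (½·δs/s)² = (0.5×0.105)² = 0.00276;  (−½·δx/x)² = (-0.5×0.0705)² = 0.00124;  (1·δz/z)² = (1×0.0701)² = 0.00491;  (-2·δc/c)² = (-2×0.0524)² = 0.0110
δQ/Q = √(0.0199) = 0.141
Q = 0.000662, so δQ = 0.141 × 0.000662 = 9.34e-05.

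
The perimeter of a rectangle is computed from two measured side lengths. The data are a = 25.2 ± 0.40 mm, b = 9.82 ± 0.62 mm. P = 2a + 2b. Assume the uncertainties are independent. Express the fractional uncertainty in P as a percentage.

2.11%

Each term contributes (cᵢ δxᵢ)² to (δP)²:
  (2·δa)² = 0.640;  (2·δb)² = 1.54
δP = √(2.18) = 1.48 mm
P = 70.0 mm, so δP/P = 1.48/70.0 = 0.0211.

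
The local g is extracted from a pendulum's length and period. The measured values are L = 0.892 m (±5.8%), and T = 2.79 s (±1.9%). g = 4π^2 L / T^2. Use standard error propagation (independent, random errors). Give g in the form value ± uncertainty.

g is a product of powers, so relative uncertainties combine in quadrature:
  (1·δL/L)² = (1×0.0580)² = 0.00336;  (-2·δT/T)² = (-2×0.0190)² = 0.00144
δg/g = √(0.00481) = 0.0693
g = 4.52 m/s^2, so δg = 0.0693 × 4.52 = 0.314 m/s^2.

4.52 ± 0.314 m/s^2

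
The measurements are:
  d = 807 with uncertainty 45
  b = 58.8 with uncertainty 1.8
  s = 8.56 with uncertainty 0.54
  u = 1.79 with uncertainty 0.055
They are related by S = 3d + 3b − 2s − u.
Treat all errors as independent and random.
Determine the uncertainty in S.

135

For a sum/difference, combine absolute errors in quadrature:
  (3·δd)² = 18200;  (3·δb)² = 29.2;  (2·δs)² = 1.17;  (δu)² = 0.00302
δS = √(18300) = 135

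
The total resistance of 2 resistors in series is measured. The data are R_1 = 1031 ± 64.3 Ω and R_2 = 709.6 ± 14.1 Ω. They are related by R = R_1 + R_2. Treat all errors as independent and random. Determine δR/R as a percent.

Each term contributes (cᵢ δxᵢ)² to (δR)²:
  (δR_1)² = 4130;  (δR_2)² = 199
δR = √(4330) = 65.8 Ω
R = 1741 Ω, so δR/R = 65.8/1741 = 0.0378.

3.78%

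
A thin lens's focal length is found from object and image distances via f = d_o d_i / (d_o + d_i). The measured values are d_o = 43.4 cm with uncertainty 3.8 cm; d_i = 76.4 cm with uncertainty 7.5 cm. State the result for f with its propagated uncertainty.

27.7 ± 1.83 cm

∂f/∂d_o = (d_i/(d_o+d_i))² = 0.407;  ∂f/∂d_i = (d_o/(d_o+d_i))² = 0.131
δf = √((∂f/∂d_o · δd_o)² + (∂f/∂d_i · δd_i)²) = √(2.39 + 0.969) = 1.83 cm
f = 27.7 cm.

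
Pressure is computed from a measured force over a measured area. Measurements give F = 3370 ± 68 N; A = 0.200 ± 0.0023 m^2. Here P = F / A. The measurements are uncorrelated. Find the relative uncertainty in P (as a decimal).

0.0232

Relative error in a monomial: (δP/P)² = Σ (nᵢ · δxᵢ/xᵢ)².
  (1·δF/F)² = (1×0.0202)² = 0.000407;  (-1·δA/A)² = (-1×0.0115)² = 0.000132
δP/P = √(0.000539) = 0.0232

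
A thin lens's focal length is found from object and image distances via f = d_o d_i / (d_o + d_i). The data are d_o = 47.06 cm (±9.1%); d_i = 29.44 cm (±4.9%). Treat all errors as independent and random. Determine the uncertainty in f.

0.837 cm

∂f/∂d_o = (d_i/(d_o+d_i))² = 0.148;  ∂f/∂d_i = (d_o/(d_o+d_i))² = 0.378
δf = √((∂f/∂d_o · δd_o)² + (∂f/∂d_i · δd_i)²) = √(0.402 + 0.298) = 0.837 cm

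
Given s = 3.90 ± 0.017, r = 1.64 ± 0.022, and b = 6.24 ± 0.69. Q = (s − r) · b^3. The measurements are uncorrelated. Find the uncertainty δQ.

182

Let u = s − r = 2.26. δu = √(δs² + δr²) = √(0.000289 + 0.000484) = 0.0278, so δu/u = 0.0123.
Q is then a monomial in u, b:
δQ/Q = √((δu/u)² + (3·δb/b)²) = √(0.000151 + 0.110) = 0.332
Q = 549, so δQ = 0.332 × 549 = 182.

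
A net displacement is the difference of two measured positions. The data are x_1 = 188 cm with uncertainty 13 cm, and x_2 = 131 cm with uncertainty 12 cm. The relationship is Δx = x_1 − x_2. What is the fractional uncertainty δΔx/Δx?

For a sum/difference, combine absolute errors in quadrature:
  (δx_1)² = 169;  (δx_2)² = 144
δΔx = √(313) = 17.7 cm
Δx = 57.0 cm, so δΔx/Δx = 17.7/57.0 = 0.310.

0.310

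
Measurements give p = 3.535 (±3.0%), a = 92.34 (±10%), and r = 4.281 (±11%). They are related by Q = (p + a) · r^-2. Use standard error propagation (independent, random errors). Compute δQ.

1.26

Let u = p + a = 95.88. δu = √(δp² + δa²) = √(0.0112 + 85.3) = 9.23, so δu/u = 0.0963.
Q is then a monomial in u, r:
δQ/Q = √((δu/u)² + (-2·δr/r)²) = √(0.00928 + 0.0484) = 0.240
Q = 5.231, so δQ = 0.240 × 5.231 = 1.26.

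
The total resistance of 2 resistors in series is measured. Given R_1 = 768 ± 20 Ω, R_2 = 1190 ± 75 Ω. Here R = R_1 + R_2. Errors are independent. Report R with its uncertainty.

For a sum/difference, combine absolute errors in quadrature:
  (δR_1)² = 400;  (δR_2)² = 5620
δR = √(6020) = 77.6 Ω
R = 1960 Ω.

1960 ± 77.6 Ω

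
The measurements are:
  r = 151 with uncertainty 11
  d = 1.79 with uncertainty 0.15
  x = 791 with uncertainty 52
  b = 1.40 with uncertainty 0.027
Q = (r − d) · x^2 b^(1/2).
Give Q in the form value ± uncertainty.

Let u = r − d = 149. δu = √(δr² + δd²) = √(121 + 0.0225) = 11.0, so δu/u = 0.0737.
Q is then a monomial in u, x, b:
δQ/Q = √((δu/u)² + (2·δx/x)² + (½·δb/b)²) = √(0.00544 + 0.0173 + 9.3e-05) = 0.151
Q = 1.1e+08, so δQ = 0.151 × 1.1e+08 = 1.67e+07.

(1.10 ± 0.167) × 10^8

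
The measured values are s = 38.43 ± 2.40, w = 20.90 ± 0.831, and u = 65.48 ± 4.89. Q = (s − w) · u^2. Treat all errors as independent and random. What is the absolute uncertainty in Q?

15600

Let h = s − w = 17.53. δh = √(δs² + δw²) = √(5.76 + 0.691) = 2.54, so δh/h = 0.145.
Q is then a monomial in h, u:
δQ/Q = √((δh/h)² + (2·δu/u)²) = √(0.0210 + 0.0223) = 0.208
Q = 75160, so δQ = 0.208 × 75160 = 15600.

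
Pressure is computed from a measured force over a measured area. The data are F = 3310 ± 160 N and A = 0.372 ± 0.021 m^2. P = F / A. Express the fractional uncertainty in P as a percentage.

7.43%

Relative error in a monomial: (δP/P)² = Σ (nᵢ · δxᵢ/xᵢ)².
  (1·δF/F)² = (1×0.0483)² = 0.00234;  (-1·δA/A)² = (-1×0.0565)² = 0.00319
δP/P = √(0.00552) = 0.0743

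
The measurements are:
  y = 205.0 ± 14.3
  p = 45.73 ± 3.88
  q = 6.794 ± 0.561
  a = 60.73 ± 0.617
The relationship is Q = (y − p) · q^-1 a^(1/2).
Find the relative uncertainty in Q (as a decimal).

Let u = y − p = 159.3. δu = √(δy² + δp²) = √(204 + 15.1) = 14.8, so δu/u = 0.0930.
Q is then a monomial in u, q, a:
δQ/Q = √((δu/u)² + (-1·δq/q)² + (½·δa/a)²) = √(0.00865 + 0.00682 + 2.58e-05) = 0.124

0.124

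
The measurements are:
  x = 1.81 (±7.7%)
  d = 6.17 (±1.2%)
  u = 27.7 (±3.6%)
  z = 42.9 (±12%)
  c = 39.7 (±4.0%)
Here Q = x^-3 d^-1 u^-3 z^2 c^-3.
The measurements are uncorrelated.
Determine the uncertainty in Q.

Relative error in a monomial: (δQ/Q)² = Σ (nᵢ · δxᵢ/xᵢ)².
  (-3·δx/x)² = (-3×0.0770)² = 0.0534;  (-1·δd/d)² = (-1×0.0120)² = 0.000144;  (-3·δu/u)² = (-3×0.0360)² = 0.0117;  (2·δz/z)² = (2×0.120)² = 0.0576;  (-3·δc/c)² = (-3×0.0400)² = 0.0144
δQ/Q = √(0.137) = 0.370
Q = 3.78e-08, so δQ = 0.370 × 3.78e-08 = 1.4e-08.

1.4e-08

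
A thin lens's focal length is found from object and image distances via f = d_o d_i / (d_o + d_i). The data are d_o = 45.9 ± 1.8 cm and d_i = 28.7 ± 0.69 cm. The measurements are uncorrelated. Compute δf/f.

0.0211

∂f/∂d_o = (d_i/(d_o+d_i))² = 0.148;  ∂f/∂d_i = (d_o/(d_o+d_i))² = 0.379
δf = √((∂f/∂d_o · δd_o)² + (∂f/∂d_i · δd_i)²) = √(0.0710 + 0.0682) = 0.373 cm
f = 17.7 cm, so δf/f = 0.373/17.7 = 0.0211.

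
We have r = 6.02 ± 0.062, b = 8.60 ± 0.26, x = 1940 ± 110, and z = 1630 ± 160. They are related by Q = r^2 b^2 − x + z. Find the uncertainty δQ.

Let p = r^2·b^2 = 2680. δp/p = √((2·δr/r)² + (2·δb/b)²) = √(0.000424 + 0.00366) = 0.0639, so δp = 171.
Q = p − x + z: δQ = √(δp² + δx² + δz²) = √(29300 + 12100 + 25600) = 259

259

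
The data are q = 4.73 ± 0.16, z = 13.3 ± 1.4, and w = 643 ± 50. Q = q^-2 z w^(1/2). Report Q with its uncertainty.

15.1 ± 1.98

Products/powers → add relative errors in quadrature, weighted by exponent:
  (-2·δq/q)² = (-2×0.0338)² = 0.00458;  (1·δz/z)² = (1×0.105)² = 0.0111;  (½·δw/w)² = (0.5×0.0778)² = 0.00151
δQ/Q = √(0.0172) = 0.131
Q = 15.1, so δQ = 0.131 × 15.1 = 1.98.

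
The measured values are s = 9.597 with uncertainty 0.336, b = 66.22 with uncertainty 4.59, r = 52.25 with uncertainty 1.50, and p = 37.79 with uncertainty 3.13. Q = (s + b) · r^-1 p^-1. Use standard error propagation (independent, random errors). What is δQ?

0.00409

Let u = s + b = 75.82. δu = √(δs² + δb²) = √(0.113 + 21.1) = 4.60, so δu/u = 0.0607.
Q is then a monomial in u, r, p:
δQ/Q = √((δu/u)² + (-1·δr/r)² + (-1·δp/p)²) = √(0.00368 + 0.000824 + 0.00686) = 0.107
Q = 0.03840, so δQ = 0.107 × 0.03840 = 0.00409.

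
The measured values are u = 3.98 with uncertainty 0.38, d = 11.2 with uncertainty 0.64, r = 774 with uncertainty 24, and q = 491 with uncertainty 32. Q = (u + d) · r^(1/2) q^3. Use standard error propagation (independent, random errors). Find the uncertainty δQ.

1.01e+10

Let w = u + d = 15.2. δw = √(δu² + δd²) = √(0.144 + 0.410) = 0.744, so δw/w = 0.0490.
Q is then a monomial in w, r, q:
δQ/Q = √((δw/w)² + (½·δr/r)² + (3·δq/q)²) = √(0.00240 + 0.000240 + 0.0382) = 0.202
Q = 5e+10, so δQ = 0.202 × 5e+10 = 1.01e+10.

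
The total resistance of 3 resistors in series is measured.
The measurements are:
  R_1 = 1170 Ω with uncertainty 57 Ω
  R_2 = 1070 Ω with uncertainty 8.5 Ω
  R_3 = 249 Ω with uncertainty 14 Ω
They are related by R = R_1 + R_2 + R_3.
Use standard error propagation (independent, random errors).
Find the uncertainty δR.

59.3 Ω

Sums and differences: (δR)² = Σ (cᵢ δxᵢ)².
  (δR_1)² = 3250;  (δR_2)² = 72.2;  (δR_3)² = 196
δR = √(3520) = 59.3 Ω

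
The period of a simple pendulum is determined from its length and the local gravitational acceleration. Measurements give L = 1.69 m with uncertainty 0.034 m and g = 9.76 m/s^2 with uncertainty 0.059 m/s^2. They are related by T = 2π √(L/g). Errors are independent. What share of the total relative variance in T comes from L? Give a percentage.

(δT/T)² = (½·δL/L)² + (−½·δg/g)²
  L term: (0.5×0.0201)² = 0.000101
  g term: (-0.5×0.00605)² = 9.14e-06
Total = 0.000110. Share from L = 0.000101/0.000110 = 0.917.

91.7%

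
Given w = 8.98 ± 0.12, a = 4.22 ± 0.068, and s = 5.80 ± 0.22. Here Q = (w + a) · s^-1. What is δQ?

Let u = w + a = 13.2. δu = √(δw² + δa²) = √(0.0144 + 0.00462) = 0.138, so δu/u = 0.0104.
Q is then a monomial in u, s:
δQ/Q = √((δu/u)² + (-1·δs/s)²) = √(0.000109 + 0.00144) = 0.0393
Q = 2.28, so δQ = 0.0393 × 2.28 = 0.0895.

0.0895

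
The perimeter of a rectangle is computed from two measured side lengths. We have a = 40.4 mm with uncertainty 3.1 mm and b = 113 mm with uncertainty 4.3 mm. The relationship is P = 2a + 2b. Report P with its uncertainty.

307 ± 10.6 mm

P is a linear combination, so absolute uncertainties add in quadrature:
  (2·δa)² = 38.4;  (2·δb)² = 74.0
δP = √(112) = 10.6 mm
P = 307 mm.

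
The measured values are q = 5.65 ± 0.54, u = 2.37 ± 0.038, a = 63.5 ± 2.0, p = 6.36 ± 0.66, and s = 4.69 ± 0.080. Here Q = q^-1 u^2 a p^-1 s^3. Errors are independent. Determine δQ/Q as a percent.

Relative error in a monomial: (δQ/Q)² = Σ (nᵢ · δxᵢ/xᵢ)².
  (-1·δq/q)² = (-1×0.0956)² = 0.00913;  (2·δu/u)² = (2×0.0160)² = 0.00103;  (1·δa/a)² = (1×0.0315)² = 0.000992;  (-1·δp/p)² = (-1×0.104)² = 0.0108;  (3·δs/s)² = (3×0.0171)² = 0.00262
δQ/Q = √(0.0245) = 0.157

15.7%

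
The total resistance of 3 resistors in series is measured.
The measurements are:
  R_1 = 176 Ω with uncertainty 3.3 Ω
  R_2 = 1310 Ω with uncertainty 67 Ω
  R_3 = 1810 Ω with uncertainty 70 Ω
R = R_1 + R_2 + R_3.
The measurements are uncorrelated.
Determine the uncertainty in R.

R is a linear combination, so absolute uncertainties add in quadrature:
  (δR_1)² = 10.9;  (δR_2)² = 4490;  (δR_3)² = 4900
δR = √(9400) = 97.0 Ω

97.0 Ω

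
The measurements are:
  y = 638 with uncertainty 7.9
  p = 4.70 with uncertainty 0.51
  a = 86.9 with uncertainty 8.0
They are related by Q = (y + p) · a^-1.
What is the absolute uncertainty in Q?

0.687

Let u = y + p = 643. δu = √(δy² + δp²) = √(62.4 + 0.260) = 7.92, so δu/u = 0.0123.
Q is then a monomial in u, a:
δQ/Q = √((δu/u)² + (-1·δa/a)²) = √(0.000152 + 0.00848) = 0.0929
Q = 7.40, so δQ = 0.0929 × 7.40 = 0.687.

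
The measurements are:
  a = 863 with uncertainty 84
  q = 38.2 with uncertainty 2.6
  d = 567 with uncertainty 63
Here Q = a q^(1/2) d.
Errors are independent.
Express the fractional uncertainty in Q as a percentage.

Relative error in a monomial: (δQ/Q)² = Σ (nᵢ · δxᵢ/xᵢ)².
  (1·δa/a)² = (1×0.0973)² = 0.00947;  (½·δq/q)² = (0.5×0.0681)² = 0.00116;  (1·δd/d)² = (1×0.111)² = 0.0123
δQ/Q = √(0.0230) = 0.152

15.2%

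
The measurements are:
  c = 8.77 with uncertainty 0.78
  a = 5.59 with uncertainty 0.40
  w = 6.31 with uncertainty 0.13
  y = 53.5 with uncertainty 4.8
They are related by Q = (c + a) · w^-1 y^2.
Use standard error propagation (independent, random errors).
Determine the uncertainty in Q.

1240

Let u = c + a = 14.4. δu = √(δc² + δa²) = √(0.608 + 0.160) = 0.877, so δu/u = 0.0610.
Q is then a monomial in u, w, y:
δQ/Q = √((δu/u)² + (-1·δw/w)² + (2·δy/y)²) = √(0.00373 + 0.000424 + 0.0322) = 0.191
Q = 6510, so δQ = 0.191 × 6510 = 1240.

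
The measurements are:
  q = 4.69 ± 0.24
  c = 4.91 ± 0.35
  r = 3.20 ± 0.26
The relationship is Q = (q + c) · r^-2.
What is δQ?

Let u = q + c = 9.60. δu = √(δq² + δc²) = √(0.0576 + 0.122) = 0.424, so δu/u = 0.0442.
Q is then a monomial in u, r:
δQ/Q = √((δu/u)² + (-2·δr/r)²) = √(0.00195 + 0.0264) = 0.168
Q = 0.938, so δQ = 0.168 × 0.938 = 0.158.

0.158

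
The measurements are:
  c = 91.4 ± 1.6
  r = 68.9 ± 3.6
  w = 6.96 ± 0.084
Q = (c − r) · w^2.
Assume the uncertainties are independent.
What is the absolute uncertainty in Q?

Let u = c − r = 22.5. δu = √(δc² + δr²) = √(2.56 + 13.0) = 3.94, so δu/u = 0.175.
Q is then a monomial in u, w:
δQ/Q = √((δu/u)² + (2·δw/w)²) = √(0.0307 + 0.000583) = 0.177
Q = 1090, so δQ = 0.177 × 1090 = 193.

193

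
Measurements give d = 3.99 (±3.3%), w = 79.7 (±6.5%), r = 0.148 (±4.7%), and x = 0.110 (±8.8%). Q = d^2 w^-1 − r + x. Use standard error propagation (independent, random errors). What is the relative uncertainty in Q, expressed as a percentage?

Let p = d^2·w^-1 = 0.200. δp/p = √((2·δd/d)² + (-1·δw/w)²) = √(0.00436 + 0.00423) = 0.0926, so δp = 0.0185.
Q = p − r + x: δQ = √(δp² + δr² + δx²) = √(0.000342 + 4.84e-05 + 9.37e-05) = 0.0220
Q = 0.162, so δQ/Q = 0.0220/0.162 = 0.136.

13.6%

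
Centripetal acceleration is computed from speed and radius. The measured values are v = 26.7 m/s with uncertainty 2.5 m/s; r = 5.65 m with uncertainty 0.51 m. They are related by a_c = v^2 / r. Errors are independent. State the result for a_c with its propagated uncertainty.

126 ± 26.2 m/s^2

a_c is a product of powers, so relative uncertainties combine in quadrature:
  (2·δv/v)² = (2×0.0936)² = 0.0351;  (-1·δr/r)² = (-1×0.0903)² = 0.00815
δa_c/a_c = √(0.0432) = 0.208
a_c = 126 m/s^2, so δa_c = 0.208 × 126 = 26.2 m/s^2.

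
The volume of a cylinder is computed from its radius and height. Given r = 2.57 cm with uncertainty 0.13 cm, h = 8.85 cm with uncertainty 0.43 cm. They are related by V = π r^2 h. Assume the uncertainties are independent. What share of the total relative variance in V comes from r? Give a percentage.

(δV/V)² = (2·δr/r)² + (1·δh/h)²
  r term: (2×0.0506)² = 0.0102
  h term: (1×0.0486)² = 0.00236
Total = 0.0126. Share from r = 0.0102/0.0126 = 0.813.

81.3%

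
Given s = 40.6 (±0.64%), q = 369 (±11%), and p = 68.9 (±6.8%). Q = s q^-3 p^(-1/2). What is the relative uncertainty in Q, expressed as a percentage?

Q is a product of powers, so relative uncertainties combine in quadrature:
  (1·δs/s)² = (1×0.00640)² = 4.1e-05;  (-3·δq/q)² = (-3×0.110)² = 0.109;  (−½·δp/p)² = (-0.5×0.0680)² = 0.00116
δQ/Q = √(0.110) = 0.332

33.2%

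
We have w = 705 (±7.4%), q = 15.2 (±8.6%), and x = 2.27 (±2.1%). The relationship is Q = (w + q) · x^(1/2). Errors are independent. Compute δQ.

Let u = w + q = 720. δu = √(δw² + δq²) = √(2720 + 1.71) = 52.2, so δu/u = 0.0725.
Q is then a monomial in u, x:
δQ/Q = √((δu/u)² + (½·δx/x)²) = √(0.00525 + 0.000110) = 0.0732
Q = 1090, so δQ = 0.0732 × 1090 = 79.4.

79.4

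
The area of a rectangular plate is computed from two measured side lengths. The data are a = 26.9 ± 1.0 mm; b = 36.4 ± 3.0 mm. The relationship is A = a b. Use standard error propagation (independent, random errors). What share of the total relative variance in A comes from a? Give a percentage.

16.9%

(δA/A)² = (1·δa/a)² + (1·δb/b)²
  a term: (1×0.0372)² = 0.00138
  b term: (1×0.0824)² = 0.00679
Total = 0.00817. Share from a = 0.00138/0.00817 = 0.169.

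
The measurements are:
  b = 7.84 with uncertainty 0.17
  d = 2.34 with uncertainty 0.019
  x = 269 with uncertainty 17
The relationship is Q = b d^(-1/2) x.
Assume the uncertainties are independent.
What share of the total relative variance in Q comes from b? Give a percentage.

10.5%

(δQ/Q)² = (1·δb/b)² + (−½·δd/d)² + (1·δx/x)²
  b term: (1×0.0217)² = 0.000470
  d term: (-0.5×0.00812)² = 1.65e-05
  x term: (1×0.0632)² = 0.00399
Total = 0.00448. Share from b = 0.000470/0.00448 = 0.105.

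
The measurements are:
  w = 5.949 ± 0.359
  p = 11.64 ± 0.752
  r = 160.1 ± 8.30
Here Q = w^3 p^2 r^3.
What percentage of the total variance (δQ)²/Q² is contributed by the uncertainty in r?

32.8%

(δQ/Q)² = (3·δw/w)² + (2·δp/p)² + (3·δr/r)²
  w term: (3×0.0603)² = 0.0328
  p term: (2×0.0646)² = 0.0167
  r term: (3×0.0518)² = 0.0242
Total = 0.0737. Share from r = 0.0242/0.0737 = 0.328.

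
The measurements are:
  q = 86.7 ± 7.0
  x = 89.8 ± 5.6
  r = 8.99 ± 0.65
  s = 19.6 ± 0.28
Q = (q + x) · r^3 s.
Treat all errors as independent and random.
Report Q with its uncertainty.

(2.51 ± 0.561) × 10^6

Let u = q + x = 176. δu = √(δq² + δx²) = √(49.0 + 31.4) = 8.96, so δu/u = 0.0508.
Q is then a monomial in u, r, s:
δQ/Q = √((δu/u)² + (3·δr/r)² + (1·δs/s)²) = √(0.00258 + 0.0470 + 0.000204) = 0.223
Q = 2.51e+06, so δQ = 0.223 × 2.51e+06 = 5.61e+05.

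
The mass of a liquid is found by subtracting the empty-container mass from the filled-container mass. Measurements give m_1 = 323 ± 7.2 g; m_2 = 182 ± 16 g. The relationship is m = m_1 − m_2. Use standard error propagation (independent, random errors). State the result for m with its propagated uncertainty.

141 ± 17.5 g

m is a linear combination, so absolute uncertainties add in quadrature:
  (δm_1)² = 51.8;  (δm_2)² = 256
δm = √(308) = 17.5 g
m = 141 g.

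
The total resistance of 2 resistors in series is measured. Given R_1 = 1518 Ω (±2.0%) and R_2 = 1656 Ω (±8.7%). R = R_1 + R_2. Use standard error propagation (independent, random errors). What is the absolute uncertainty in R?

For a sum/difference, combine absolute errors in quadrature:
  (δR_1)² = 922;  (δR_2)² = 20800
δR = √(21700) = 147 Ω

147 Ω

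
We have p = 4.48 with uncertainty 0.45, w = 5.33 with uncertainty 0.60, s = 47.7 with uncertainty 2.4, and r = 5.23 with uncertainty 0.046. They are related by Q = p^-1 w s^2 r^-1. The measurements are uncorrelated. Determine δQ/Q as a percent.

Relative error in a monomial: (δQ/Q)² = Σ (nᵢ · δxᵢ/xᵢ)².
  (-1·δp/p)² = (-1×0.100)² = 0.0101;  (1·δw/w)² = (1×0.113)² = 0.0127;  (2·δs/s)² = (2×0.0503)² = 0.0101;  (-1·δr/r)² = (-1×0.00880)² = 7.74e-05
δQ/Q = √(0.0330) = 0.182

18.2%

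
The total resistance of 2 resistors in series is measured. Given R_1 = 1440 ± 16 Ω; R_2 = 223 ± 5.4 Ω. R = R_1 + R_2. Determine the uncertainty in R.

For a sum/difference, combine absolute errors in quadrature:
  (δR_1)² = 256;  (δR_2)² = 29.2
δR = √(285) = 16.9 Ω

16.9 Ω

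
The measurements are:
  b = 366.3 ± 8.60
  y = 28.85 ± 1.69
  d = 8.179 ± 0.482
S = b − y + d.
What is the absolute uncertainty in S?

8.78

For a sum/difference, combine absolute errors in quadrature:
  (δb)² = 74.0;  (δy)² = 2.86;  (δd)² = 0.232
δS = √(77.0) = 8.78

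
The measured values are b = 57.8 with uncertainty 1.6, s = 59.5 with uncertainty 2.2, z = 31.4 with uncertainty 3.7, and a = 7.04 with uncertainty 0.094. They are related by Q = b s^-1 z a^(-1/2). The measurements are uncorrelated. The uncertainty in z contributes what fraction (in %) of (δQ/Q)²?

86.4%

(δQ/Q)² = (1·δb/b)² + (-1·δs/s)² + (1·δz/z)² + (−½·δa/a)²
  b term: (1×0.0277)² = 0.000766
  s term: (-1×0.0370)² = 0.00137
  z term: (1×0.118)² = 0.0139
  a term: (-0.5×0.0134)² = 4.46e-05
Total = 0.0161. Share from z = 0.0139/0.0161 = 0.864.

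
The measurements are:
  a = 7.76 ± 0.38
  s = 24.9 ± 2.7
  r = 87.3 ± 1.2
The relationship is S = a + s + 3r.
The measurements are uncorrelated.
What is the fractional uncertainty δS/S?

For a sum/difference, combine absolute errors in quadrature:
  (δa)² = 0.144;  (δs)² = 7.29;  (3·δr)² = 13.0
δS = √(20.4) = 4.52
S = 295, so δS/S = 4.52/295 = 0.0153.

0.0153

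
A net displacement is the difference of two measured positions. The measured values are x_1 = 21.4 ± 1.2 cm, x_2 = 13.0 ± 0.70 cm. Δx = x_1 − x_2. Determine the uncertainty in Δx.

1.39 cm

Each term contributes (cᵢ δxᵢ)² to (δΔx)²:
  (δx_1)² = 1.44;  (δx_2)² = 0.490
δΔx = √(1.93) = 1.39 cm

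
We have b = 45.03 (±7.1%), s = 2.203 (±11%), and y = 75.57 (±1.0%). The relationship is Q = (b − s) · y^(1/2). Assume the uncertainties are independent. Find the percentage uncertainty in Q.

7.50%

Let u = b − s = 42.83. δu = √(δb² + δs²) = √(10.2 + 0.0587) = 3.21, so δu/u = 0.0749.
Q is then a monomial in u, y:
δQ/Q = √((δu/u)² + (½·δy/y)²) = √(0.00560 + 2.5e-05) = 0.0750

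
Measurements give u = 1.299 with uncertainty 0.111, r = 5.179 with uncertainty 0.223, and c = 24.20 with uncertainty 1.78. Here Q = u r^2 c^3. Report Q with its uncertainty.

(4.938 ± 1.24) × 10^5

Since Q is a product/quotient, work with relative uncertainties:
  (1·δu/u)² = (1×0.0855)² = 0.00730;  (2·δr/r)² = (2×0.0431)² = 0.00742;  (3·δc/c)² = (3×0.0736)² = 0.0487
δQ/Q = √(0.0634) = 0.252
Q = 493800, so δQ = 0.252 × 493800 = 1.24e+05.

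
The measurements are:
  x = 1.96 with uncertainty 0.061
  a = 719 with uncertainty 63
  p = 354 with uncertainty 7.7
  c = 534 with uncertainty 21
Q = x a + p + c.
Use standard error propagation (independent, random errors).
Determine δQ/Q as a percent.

Let w = x·a = 1410. δw/w = √((1·δx/x)² + (1·δa/a)²) = √(0.000969 + 0.00768) = 0.0930, so δw = 131.
Q = w + p + c: δQ = √(δw² + δp² + δc²) = √(17200 + 59.3 + 441) = 133
Q = 2300, so δQ/Q = 133/2300 = 0.0579.

5.79%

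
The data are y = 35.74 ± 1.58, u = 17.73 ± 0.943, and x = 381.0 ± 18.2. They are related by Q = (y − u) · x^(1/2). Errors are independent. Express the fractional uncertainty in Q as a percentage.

10.5%

Let w = y − u = 18.01. δw = √(δy² + δu²) = √(2.50 + 0.889) = 1.84, so δw/w = 0.102.
Q is then a monomial in w, x:
δQ/Q = √((δw/w)² + (½·δx/x)²) = √(0.0104 + 0.000570) = 0.105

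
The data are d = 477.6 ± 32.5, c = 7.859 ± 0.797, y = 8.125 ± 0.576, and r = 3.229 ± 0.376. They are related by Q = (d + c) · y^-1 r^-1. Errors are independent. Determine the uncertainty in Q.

2.81

Let u = d + c = 485.5. δu = √(δd² + δc²) = √(1060 + 0.635) = 32.5, so δu/u = 0.0670.
Q is then a monomial in u, y, r:
δQ/Q = √((δu/u)² + (-1·δy/y)² + (-1·δr/r)²) = √(0.00448 + 0.00503 + 0.0136) = 0.152
Q = 18.50, so δQ = 0.152 × 18.50 = 2.81.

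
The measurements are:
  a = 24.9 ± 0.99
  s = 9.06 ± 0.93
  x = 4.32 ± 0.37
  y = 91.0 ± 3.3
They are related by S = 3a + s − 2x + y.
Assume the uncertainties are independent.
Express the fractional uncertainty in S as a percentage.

S is a linear combination, so absolute uncertainties add in quadrature:
  (3·δa)² = 8.82;  (δs)² = 0.865;  (2·δx)² = 0.548;  (δy)² = 10.9
δS = √(21.1) = 4.60
S = 166, so δS/S = 4.60/166 = 0.0277.

2.77%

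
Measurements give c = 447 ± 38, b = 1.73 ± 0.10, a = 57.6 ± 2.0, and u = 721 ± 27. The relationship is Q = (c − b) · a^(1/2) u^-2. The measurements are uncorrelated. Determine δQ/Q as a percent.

11.5%

Let w = c − b = 445. δw = √(δc² + δb²) = √(1440 + 0.0100) = 38.0, so δw/w = 0.0853.
Q is then a monomial in w, a, u:
δQ/Q = √((δw/w)² + (½·δa/a)² + (-2·δu/u)²) = √(0.00728 + 0.000301 + 0.00561) = 0.115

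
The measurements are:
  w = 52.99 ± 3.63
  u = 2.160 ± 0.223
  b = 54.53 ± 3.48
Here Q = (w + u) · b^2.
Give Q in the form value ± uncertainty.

Let h = w + u = 55.15. δh = √(δw² + δu²) = √(13.2 + 0.0497) = 3.64, so δh/h = 0.0659.
Q is then a monomial in h, b:
δQ/Q = √((δh/h)² + (2·δb/b)²) = √(0.00435 + 0.0163) = 0.144
Q = 164000, so δQ = 0.144 × 164000 = 23600.

164000 ± 23600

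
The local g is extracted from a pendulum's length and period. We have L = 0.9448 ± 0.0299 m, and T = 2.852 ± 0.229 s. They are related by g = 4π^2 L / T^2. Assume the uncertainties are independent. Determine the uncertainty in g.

0.751 m/s^2

Since g is a product/quotient, work with relative uncertainties:
  (1·δL/L)² = (1×0.0316)² = 0.00100;  (-2·δT/T)² = (-2×0.0803)² = 0.0258
δg/g = √(0.0268) = 0.164
g = 4.586 m/s^2, so δg = 0.164 × 4.586 = 0.751 m/s^2.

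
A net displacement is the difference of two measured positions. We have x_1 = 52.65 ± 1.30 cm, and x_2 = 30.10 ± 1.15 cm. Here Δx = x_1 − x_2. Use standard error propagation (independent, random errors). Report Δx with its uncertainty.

22.55 ± 1.74 cm

Sums and differences: (δΔx)² = Σ (cᵢ δxᵢ)².
  (δx_1)² = 1.69;  (δx_2)² = 1.32
δΔx = √(3.01) = 1.74 cm
Δx = 22.55 cm.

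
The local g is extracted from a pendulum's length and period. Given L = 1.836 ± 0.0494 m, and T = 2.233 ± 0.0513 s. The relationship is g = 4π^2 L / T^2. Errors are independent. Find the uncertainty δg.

g is a product of powers, so relative uncertainties combine in quadrature:
  (1·δL/L)² = (1×0.0269)² = 0.000724;  (-2·δT/T)² = (-2×0.0230)² = 0.00211
δg/g = √(0.00284) = 0.0532
g = 14.54 m/s^2, so δg = 0.0532 × 14.54 = 0.774 m/s^2.

0.774 m/s^2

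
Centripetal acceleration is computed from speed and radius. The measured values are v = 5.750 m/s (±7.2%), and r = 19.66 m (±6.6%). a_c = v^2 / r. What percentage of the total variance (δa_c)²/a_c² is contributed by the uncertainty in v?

(δa_c/a_c)² = (2·δv/v)² + (-1·δr/r)²
  v term: (2×0.0720)² = 0.0207
  r term: (-1×0.0660)² = 0.00436
Total = 0.0251. Share from v = 0.0207/0.0251 = 0.826.

82.6%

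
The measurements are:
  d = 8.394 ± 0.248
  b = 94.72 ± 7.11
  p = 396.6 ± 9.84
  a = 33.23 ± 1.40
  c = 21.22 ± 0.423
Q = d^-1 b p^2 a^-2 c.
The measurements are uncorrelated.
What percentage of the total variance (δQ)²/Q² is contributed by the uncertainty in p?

15.0%

(δQ/Q)² = (-1·δd/d)² + (1·δb/b)² + (2·δp/p)² + (-2·δa/a)² + (1·δc/c)²
  d term: (-1×0.0295)² = 0.000873
  b term: (1×0.0751)² = 0.00563
  p term: (2×0.0248)² = 0.00246
  a term: (-2×0.0421)² = 0.00710
  c term: (1×0.0199)² = 0.000397
Total = 0.0165. Share from p = 0.00246/0.0165 = 0.150.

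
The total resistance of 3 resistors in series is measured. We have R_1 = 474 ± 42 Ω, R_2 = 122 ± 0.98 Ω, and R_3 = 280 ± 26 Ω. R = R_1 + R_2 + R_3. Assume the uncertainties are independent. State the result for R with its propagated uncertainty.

876 ± 49.4 Ω

Each term contributes (cᵢ δxᵢ)² to (δR)²:
  (δR_1)² = 1760;  (δR_2)² = 0.960;  (δR_3)² = 676
δR = √(2440) = 49.4 Ω
R = 876 Ω.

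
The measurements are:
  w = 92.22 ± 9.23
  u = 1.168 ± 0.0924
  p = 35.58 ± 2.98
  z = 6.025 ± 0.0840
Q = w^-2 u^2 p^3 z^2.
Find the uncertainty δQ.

94.2

For a monomial Q ∝ w^-2, u^2, p^3, z^2, fractional errors add in quadrature:
  (-2·δw/w)² = (-2×0.100)² = 0.0401;  (2·δu/u)² = (2×0.0791)² = 0.0250;  (3·δp/p)² = (3×0.0838)² = 0.0631;  (2·δz/z)² = (2×0.0139)² = 0.000778
δQ/Q = √(0.129) = 0.359
Q = 262.3, so δQ = 0.359 × 262.3 = 94.2.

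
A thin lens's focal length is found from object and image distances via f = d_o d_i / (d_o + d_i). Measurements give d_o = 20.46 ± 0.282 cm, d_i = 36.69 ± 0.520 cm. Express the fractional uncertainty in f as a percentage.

∂f/∂d_o = (d_i/(d_o+d_i))² = 0.412;  ∂f/∂d_i = (d_o/(d_o+d_i))² = 0.128
δf = √((∂f/∂d_o · δd_o)² + (∂f/∂d_i · δd_i)²) = √(0.0135 + 0.00444) = 0.134 cm
f = 13.14 cm, so δf/f = 0.134/13.14 = 0.0102.

1.02%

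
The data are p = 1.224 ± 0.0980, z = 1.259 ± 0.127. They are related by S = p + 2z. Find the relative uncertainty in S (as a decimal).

Sums and differences: (δS)² = Σ (cᵢ δxᵢ)².
  (δp)² = 0.00960;  (2·δz)² = 0.0645
δS = √(0.0741) = 0.272
S = 3.742, so δS/S = 0.272/3.742 = 0.0728.

0.0728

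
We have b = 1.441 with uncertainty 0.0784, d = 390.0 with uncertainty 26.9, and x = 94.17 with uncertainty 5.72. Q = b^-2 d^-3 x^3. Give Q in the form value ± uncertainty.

0.006780 ± 0.00201

Each factor contributes (exponent × relative error)² to (δQ/Q)²:
  (-2·δb/b)² = (-2×0.0544)² = 0.0118;  (-3·δd/d)² = (-3×0.0690)² = 0.0428;  (3·δx/x)² = (3×0.0607)² = 0.0332
δQ/Q = √(0.0879) = 0.296
Q = 0.006780, so δQ = 0.296 × 0.006780 = 0.00201.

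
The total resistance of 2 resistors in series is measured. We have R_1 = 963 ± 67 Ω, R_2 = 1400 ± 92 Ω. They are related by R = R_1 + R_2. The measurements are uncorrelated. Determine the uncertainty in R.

114 Ω

Sums and differences: (δR)² = Σ (cᵢ δxᵢ)².
  (δR_1)² = 4490;  (δR_2)² = 8460
δR = √(13000) = 114 Ω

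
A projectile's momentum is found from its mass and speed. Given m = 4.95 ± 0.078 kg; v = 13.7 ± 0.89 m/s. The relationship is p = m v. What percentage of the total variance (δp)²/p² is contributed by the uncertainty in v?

94.4%

(δp/p)² = (1·δm/m)² + (1·δv/v)²
  m term: (1×0.0158)² = 0.000248
  v term: (1×0.0650)² = 0.00422
Total = 0.00447. Share from v = 0.00422/0.00447 = 0.944.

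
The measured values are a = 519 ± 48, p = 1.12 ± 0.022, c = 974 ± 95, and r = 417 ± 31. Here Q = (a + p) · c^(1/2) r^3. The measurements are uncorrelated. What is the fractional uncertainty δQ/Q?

0.246

Let u = a + p = 520. δu = √(δa² + δp²) = √(2300 + 0.000484) = 48.0, so δu/u = 0.0923.
Q is then a monomial in u, c, r:
δQ/Q = √((δu/u)² + (½·δc/c)² + (3·δr/r)²) = √(0.00852 + 0.00238 + 0.0497) = 0.246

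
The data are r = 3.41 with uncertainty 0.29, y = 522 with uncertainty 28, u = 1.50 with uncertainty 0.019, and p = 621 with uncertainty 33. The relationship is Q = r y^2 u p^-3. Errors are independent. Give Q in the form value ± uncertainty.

0.00582 ± 0.00123

Relative error in a monomial: (δQ/Q)² = Σ (nᵢ · δxᵢ/xᵢ)².
  (1·δr/r)² = (1×0.0850)² = 0.00723;  (2·δy/y)² = (2×0.0536)² = 0.0115;  (1·δu/u)² = (1×0.0127)² = 0.000160;  (-3·δp/p)² = (-3×0.0531)² = 0.0254
δQ/Q = √(0.0443) = 0.211
Q = 0.00582, so δQ = 0.211 × 0.00582 = 0.00123.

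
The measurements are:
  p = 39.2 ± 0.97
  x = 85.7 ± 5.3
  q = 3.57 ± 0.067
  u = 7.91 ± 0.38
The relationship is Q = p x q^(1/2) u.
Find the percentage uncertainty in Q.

Each factor contributes (exponent × relative error)² to (δQ/Q)²:
  (1·δp/p)² = (1×0.0247)² = 0.000612;  (1·δx/x)² = (1×0.0618)² = 0.00382;  (½·δq/q)² = (0.5×0.0188)² = 8.81e-05;  (1·δu/u)² = (1×0.0480)² = 0.00231
δQ/Q = √(0.00683) = 0.0827

8.27%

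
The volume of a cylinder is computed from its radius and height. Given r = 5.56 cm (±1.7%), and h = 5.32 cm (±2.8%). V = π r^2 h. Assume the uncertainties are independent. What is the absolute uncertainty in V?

Products/powers → add relative errors in quadrature, weighted by exponent:
  (2·δr/r)² = (2×0.0170)² = 0.00116;  (1·δh/h)² = (1×0.0280)² = 0.000784
δV/V = √(0.00194) = 0.0440
V = 517 cm^3, so δV = 0.0440 × 517 = 22.8 cm^3.

22.8 cm^3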